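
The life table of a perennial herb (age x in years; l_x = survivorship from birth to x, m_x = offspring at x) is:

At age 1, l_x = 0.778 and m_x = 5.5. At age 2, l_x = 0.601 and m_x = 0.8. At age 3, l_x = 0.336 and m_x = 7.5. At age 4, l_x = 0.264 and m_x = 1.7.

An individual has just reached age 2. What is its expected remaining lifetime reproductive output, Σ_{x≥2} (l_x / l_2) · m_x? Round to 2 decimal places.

l_2 = 0.601. Conditional survival from age 2 to x is l_x / l_2.
  x=2: (0.601/0.601) × 0.8 = 0.8000
  x=3: (0.336/0.601) × 7.5 = 4.1930
  x=4: (0.264/0.601) × 1.7 = 0.7468
Sum = 0.8000 + 4.1930 + 0.7468 = 5.7398

5.74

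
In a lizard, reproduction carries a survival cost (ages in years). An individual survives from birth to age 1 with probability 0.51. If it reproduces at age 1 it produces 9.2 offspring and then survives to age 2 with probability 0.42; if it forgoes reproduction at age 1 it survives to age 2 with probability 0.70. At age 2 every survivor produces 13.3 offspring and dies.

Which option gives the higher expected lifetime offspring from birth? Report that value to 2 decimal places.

breed at age 1: R₀ = 0.51 × (9.2 + 0.42 × 13.3) = 0.51 × 14.7860 = 7.5409
delay to age 2: R₀ = 0.51 × (0.70 × 13.3) = 0.51 × 9.3100 = 4.7481
Higher: breed at age 1 (7.5409).

7.54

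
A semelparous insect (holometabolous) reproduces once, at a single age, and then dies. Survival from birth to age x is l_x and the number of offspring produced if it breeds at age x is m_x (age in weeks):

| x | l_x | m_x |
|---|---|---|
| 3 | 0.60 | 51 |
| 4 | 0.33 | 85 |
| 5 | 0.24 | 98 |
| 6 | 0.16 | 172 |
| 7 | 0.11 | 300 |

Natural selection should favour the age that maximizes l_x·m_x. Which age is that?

Expected offspring if breeding at age x = l_x × m_x:
  age 3: 0.60 × 51 = 30.600
  age 4: 0.33 × 85 = 28.050
  age 5: 0.24 × 98 = 23.520
  age 6: 0.16 × 172 = 27.520
  age 7: 0.11 × 300 = 33.000
Maximum at age 7 (33.000).

7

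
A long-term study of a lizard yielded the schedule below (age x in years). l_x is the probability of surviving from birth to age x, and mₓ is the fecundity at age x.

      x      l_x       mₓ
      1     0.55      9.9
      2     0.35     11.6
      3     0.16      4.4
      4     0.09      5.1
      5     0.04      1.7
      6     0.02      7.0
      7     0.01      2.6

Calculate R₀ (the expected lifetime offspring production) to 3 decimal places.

R₀ = Σ l_x mₓ:
  age 1: 0.55 × 9.9 = 5.4450
  age 2: 0.35 × 11.6 = 4.0600
  age 3: 0.16 × 4.4 = 0.7040
  age 4: 0.09 × 5.1 = 0.4590
  age 5: 0.04 × 1.7 = 0.0680
  age 6: 0.02 × 7.0 = 0.1400
  age 7: 0.01 × 2.6 = 0.0260
R₀ = 5.4450 + 4.0600 + 0.7040 + 0.4590 + 0.0680 + 0.1400 + 0.0260 = 10.9020

10.902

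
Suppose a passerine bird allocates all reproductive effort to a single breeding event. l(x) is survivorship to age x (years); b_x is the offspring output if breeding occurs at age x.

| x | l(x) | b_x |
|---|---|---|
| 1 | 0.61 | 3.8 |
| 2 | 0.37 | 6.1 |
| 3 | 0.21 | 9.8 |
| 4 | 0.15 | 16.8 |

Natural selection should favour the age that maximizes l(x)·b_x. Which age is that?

4

Expected offspring if breeding at age x = l(x) × b_x:
  age 1: 0.61 × 3.8 = 2.318
  age 2: 0.37 × 6.1 = 2.257
  age 3: 0.21 × 9.8 = 2.058
  age 4: 0.15 × 16.8 = 2.520
Maximum at age 4 (2.520).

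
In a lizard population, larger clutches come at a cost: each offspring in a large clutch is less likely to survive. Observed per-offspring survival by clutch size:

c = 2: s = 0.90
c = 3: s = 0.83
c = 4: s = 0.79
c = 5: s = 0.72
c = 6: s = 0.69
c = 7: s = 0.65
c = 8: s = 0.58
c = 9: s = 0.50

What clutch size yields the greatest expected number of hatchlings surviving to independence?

8

Expected hatchlings surviving to independence = c × s(c):
  c=2: 2 × 0.90 = 1.800
  c=3: 3 × 0.83 = 2.490
  c=4: 4 × 0.79 = 3.160
  c=5: 5 × 0.72 = 3.600
  c=6: 6 × 0.69 = 4.140
  c=7: 7 × 0.65 = 4.550
  c=8: 8 × 0.58 = 4.640
  c=9: 9 × 0.50 = 4.500
Maximum at c = 8 (4.640 hatchlings surviving to independence).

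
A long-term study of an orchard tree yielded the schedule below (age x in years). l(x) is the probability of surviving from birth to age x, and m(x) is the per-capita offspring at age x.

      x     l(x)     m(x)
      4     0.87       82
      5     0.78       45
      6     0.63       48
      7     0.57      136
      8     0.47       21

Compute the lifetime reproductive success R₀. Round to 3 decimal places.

R₀ = Σ l(x) m(x):
  age 4: 0.87 × 82 = 71.3400
  age 5: 0.78 × 45 = 35.1000
  age 6: 0.63 × 48 = 30.2400
  age 7: 0.57 × 136 = 77.5200
  age 8: 0.47 × 21 = 9.8700
R₀ = 71.3400 + 35.1000 + 30.2400 + 77.5200 + 9.8700 = 224.0700

224.070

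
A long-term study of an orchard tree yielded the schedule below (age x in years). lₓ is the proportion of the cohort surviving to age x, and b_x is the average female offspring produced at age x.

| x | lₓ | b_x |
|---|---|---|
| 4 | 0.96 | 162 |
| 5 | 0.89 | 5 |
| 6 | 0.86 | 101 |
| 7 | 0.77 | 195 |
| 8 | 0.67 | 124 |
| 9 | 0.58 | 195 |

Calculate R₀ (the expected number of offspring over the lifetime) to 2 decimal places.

593.16

R₀ = Σ lₓ b_x:
  age 4: 0.96 × 162 = 155.5200
  age 5: 0.89 × 5 = 4.4500
  age 6: 0.86 × 101 = 86.8600
  age 7: 0.77 × 195 = 150.1500
  age 8: 0.67 × 124 = 83.0800
  age 9: 0.58 × 195 = 113.1000
R₀ = 155.5200 + 4.4500 + 86.8600 + 150.1500 + 83.0800 + 113.1000 = 593.1600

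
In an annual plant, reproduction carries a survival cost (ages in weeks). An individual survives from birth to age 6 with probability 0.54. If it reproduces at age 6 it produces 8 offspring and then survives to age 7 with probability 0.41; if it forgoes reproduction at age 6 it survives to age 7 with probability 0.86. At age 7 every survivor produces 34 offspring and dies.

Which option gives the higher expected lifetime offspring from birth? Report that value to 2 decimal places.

breed at age 6: R₀ = 0.54 × (8 + 0.41 × 34) = 0.54 × 21.9400 = 11.8476
delay to age 7: R₀ = 0.54 × (0.86 × 34) = 0.54 × 29.2400 = 15.7896
Higher: delay to age 7 (15.7896).

15.79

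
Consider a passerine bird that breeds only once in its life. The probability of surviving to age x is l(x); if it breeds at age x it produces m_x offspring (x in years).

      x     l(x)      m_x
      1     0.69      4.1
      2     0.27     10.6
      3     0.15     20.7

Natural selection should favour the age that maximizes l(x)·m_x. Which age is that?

3

Expected offspring if breeding at age x = l(x) × m_x:
  age 1: 0.69 × 4.1 = 2.829
  age 2: 0.27 × 10.6 = 2.862
  age 3: 0.15 × 20.7 = 3.105
Maximum at age 3 (3.105).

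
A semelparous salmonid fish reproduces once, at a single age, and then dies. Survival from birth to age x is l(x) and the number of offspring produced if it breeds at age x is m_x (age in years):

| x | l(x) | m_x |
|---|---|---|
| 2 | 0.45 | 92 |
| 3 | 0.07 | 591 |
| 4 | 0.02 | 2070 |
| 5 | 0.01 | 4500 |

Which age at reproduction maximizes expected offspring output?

Expected offspring if breeding at age x = l(x) × m_x:
  age 2: 0.45 × 92 = 41.400
  age 3: 0.07 × 591 = 41.370
  age 4: 0.02 × 2070 = 41.400
  age 5: 0.01 × 4500 = 45.000
Maximum at age 5 (45.000).

5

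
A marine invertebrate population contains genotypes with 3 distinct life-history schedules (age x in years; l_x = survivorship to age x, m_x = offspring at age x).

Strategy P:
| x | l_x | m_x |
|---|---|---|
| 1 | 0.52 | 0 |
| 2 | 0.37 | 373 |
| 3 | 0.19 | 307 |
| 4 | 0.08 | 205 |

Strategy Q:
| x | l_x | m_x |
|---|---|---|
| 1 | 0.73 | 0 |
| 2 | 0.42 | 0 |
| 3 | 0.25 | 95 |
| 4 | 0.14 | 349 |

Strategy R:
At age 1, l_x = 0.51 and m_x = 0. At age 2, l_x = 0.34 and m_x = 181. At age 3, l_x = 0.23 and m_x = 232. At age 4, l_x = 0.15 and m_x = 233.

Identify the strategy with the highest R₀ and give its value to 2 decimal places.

Strategy P: R₀ = 0.52×0 + 0.37×373 + 0.19×307 + 0.08×205 = 212.7400
Strategy Q: R₀ = 0.73×0 + 0.42×0 + 0.25×95 + 0.14×349 = 72.6100
Strategy R: R₀ = 0.51×0 + 0.34×181 + 0.23×232 + 0.15×233 = 149.8500
Highest R₀: strategy P with 212.7400.

212.74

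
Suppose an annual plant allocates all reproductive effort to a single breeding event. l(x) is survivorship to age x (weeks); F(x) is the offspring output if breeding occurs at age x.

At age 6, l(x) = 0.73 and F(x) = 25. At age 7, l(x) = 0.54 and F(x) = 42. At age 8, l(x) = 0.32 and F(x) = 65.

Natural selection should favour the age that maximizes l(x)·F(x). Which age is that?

Expected offspring if breeding at age x = l(x) × F(x):
  age 6: 0.73 × 25 = 18.250
  age 7: 0.54 × 42 = 22.680
  age 8: 0.32 × 65 = 20.800
Maximum at age 7 (22.680).

7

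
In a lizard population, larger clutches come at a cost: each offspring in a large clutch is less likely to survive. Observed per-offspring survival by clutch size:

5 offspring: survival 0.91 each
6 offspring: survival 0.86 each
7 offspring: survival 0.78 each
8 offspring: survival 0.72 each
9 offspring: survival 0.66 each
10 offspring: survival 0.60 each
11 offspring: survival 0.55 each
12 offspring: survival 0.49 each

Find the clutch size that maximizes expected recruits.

11

Expected recruits = c × s(c):
  c=5: 5 × 0.91 = 4.550
  c=6: 6 × 0.86 = 5.160
  c=7: 7 × 0.78 = 5.460
  c=8: 8 × 0.72 = 5.760
  c=9: 9 × 0.66 = 5.940
  c=10: 10 × 0.60 = 6.000
  c=11: 11 × 0.55 = 6.050
  c=12: 12 × 0.49 = 5.880
Maximum at c = 11 (6.050 recruits).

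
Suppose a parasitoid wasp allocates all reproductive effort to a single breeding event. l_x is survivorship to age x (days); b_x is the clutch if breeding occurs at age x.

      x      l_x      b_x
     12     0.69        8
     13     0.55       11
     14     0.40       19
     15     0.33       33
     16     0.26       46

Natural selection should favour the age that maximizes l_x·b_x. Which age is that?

16

Expected offspring if breeding at age x = l_x × b_x:
  age 12: 0.69 × 8 = 5.520
  age 13: 0.55 × 11 = 6.050
  age 14: 0.40 × 19 = 7.600
  age 15: 0.33 × 33 = 10.890
  age 16: 0.26 × 46 = 11.960
Maximum at age 16 (11.960).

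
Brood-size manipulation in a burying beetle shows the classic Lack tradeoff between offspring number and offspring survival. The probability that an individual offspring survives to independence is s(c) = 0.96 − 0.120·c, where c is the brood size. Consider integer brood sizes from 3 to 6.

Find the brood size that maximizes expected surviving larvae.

4

Expected surviving larvae = c × s(c):
  c=3: 3 × 0.600 = 1.800
  c=4: 4 × 0.480 = 1.920
  c=5: 5 × 0.360 = 1.800
  c=6: 6 × 0.240 = 1.440
Maximum at c = 4 (1.920 surviving larvae).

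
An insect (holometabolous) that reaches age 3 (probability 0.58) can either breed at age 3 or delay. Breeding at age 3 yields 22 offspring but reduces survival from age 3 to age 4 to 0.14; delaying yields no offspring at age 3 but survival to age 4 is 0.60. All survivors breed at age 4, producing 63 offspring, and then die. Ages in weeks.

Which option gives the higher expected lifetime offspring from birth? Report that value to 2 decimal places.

21.92

breed at age 3: R₀ = 0.58 × (22 + 0.14 × 63) = 0.58 × 30.8200 = 17.8756
delay to age 4: R₀ = 0.58 × (0.60 × 63) = 0.58 × 37.8000 = 21.9240
Higher: delay to age 4 (21.9240).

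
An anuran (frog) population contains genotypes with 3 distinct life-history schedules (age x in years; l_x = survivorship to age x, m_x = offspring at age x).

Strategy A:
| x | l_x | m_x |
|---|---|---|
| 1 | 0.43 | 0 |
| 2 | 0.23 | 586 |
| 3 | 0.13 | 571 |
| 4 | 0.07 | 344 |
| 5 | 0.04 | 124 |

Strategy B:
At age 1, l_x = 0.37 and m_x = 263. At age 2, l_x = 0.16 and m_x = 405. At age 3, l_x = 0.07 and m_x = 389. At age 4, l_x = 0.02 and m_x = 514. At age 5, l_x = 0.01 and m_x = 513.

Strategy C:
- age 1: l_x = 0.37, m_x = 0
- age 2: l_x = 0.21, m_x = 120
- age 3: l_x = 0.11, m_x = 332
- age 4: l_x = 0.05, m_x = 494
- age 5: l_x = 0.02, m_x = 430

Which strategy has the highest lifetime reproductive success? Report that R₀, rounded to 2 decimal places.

238.05

Strategy A: R₀ = 0.43×0 + 0.23×586 + 0.13×571 + 0.07×344 + 0.04×124 = 238.0500
Strategy B: R₀ = 0.37×263 + 0.16×405 + 0.07×389 + 0.02×514 + 0.01×513 = 204.7500
Strategy C: R₀ = 0.37×0 + 0.21×120 + 0.11×332 + 0.05×494 + 0.02×430 = 95.0200
Highest R₀: strategy A with 238.0500.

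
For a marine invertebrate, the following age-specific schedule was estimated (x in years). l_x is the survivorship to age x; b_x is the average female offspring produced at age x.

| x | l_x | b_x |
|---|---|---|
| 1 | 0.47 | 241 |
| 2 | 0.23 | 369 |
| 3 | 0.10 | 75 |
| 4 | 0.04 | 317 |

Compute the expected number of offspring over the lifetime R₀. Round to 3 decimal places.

218.320

R₀ = Σ l_x b_x:
  age 1: 0.47 × 241 = 113.2700
  age 2: 0.23 × 369 = 84.8700
  age 3: 0.10 × 75 = 7.5000
  age 4: 0.04 × 317 = 12.6800
R₀ = 113.2700 + 84.8700 + 7.5000 + 12.6800 = 218.3200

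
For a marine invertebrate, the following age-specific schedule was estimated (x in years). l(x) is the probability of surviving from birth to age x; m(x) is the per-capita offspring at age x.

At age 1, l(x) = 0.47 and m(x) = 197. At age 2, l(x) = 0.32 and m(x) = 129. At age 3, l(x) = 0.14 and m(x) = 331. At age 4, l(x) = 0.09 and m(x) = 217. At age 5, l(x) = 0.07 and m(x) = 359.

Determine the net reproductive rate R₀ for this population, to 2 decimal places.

R₀ = Σ l(x) m(x):
  age 1: 0.47 × 197 = 92.5900
  age 2: 0.32 × 129 = 41.2800
  age 3: 0.14 × 331 = 46.3400
  age 4: 0.09 × 217 = 19.5300
  age 5: 0.07 × 359 = 25.1300
R₀ = 92.5900 + 41.2800 + 46.3400 + 19.5300 + 25.1300 = 224.8700

224.87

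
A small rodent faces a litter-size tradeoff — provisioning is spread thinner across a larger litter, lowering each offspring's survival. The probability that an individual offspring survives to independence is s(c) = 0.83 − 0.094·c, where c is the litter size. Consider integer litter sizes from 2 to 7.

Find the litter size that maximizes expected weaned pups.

4

Expected weaned pups = c × s(c):
  c=2: 2 × 0.642 = 1.284
  c=3: 3 × 0.548 = 1.644
  c=4: 4 × 0.454 = 1.816
  c=5: 5 × 0.360 = 1.800
  c=6: 6 × 0.266 = 1.596
  c=7: 7 × 0.172 = 1.204
Maximum at c = 4 (1.816 weaned pups).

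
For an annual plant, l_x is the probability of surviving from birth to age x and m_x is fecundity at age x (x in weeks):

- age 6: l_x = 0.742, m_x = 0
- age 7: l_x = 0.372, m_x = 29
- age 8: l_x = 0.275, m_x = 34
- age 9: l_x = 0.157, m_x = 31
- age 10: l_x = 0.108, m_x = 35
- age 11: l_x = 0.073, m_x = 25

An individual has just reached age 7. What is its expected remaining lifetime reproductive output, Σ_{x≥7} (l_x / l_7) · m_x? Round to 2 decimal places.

l_7 = 0.372. Conditional survival from age 7 to x is l_x / l_7.
  x=7: (0.372/0.372) × 29 = 29.0000
  x=8: (0.275/0.372) × 34 = 25.1344
  x=9: (0.157/0.372) × 31 = 13.0833
  x=10: (0.108/0.372) × 35 = 10.1613
  x=11: (0.073/0.372) × 25 = 4.9059
Sum = 29.0000 + 25.1344 + 13.0833 + 10.1613 + 4.9059 = 82.2849

82.28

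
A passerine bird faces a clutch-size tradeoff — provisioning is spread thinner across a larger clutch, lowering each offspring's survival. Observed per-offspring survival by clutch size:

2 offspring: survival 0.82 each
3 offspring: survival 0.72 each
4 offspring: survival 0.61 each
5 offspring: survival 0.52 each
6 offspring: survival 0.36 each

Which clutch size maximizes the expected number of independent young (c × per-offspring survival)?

Expected independent young = c × s(c):
  c=2: 2 × 0.82 = 1.640
  c=3: 3 × 0.72 = 2.160
  c=4: 4 × 0.61 = 2.440
  c=5: 5 × 0.52 = 2.600
  c=6: 6 × 0.36 = 2.160
Maximum at c = 5 (2.600 independent young).

5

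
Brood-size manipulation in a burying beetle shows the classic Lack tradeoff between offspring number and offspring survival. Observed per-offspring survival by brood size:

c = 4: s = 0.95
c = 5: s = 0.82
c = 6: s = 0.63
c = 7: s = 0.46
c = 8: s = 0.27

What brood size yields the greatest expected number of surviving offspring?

Expected surviving offspring = c × s(c):
  c=4: 4 × 0.95 = 3.800
  c=5: 5 × 0.82 = 4.100
  c=6: 6 × 0.63 = 3.780
  c=7: 7 × 0.46 = 3.220
  c=8: 8 × 0.27 = 2.160
Maximum at c = 5 (4.100 surviving offspring).

5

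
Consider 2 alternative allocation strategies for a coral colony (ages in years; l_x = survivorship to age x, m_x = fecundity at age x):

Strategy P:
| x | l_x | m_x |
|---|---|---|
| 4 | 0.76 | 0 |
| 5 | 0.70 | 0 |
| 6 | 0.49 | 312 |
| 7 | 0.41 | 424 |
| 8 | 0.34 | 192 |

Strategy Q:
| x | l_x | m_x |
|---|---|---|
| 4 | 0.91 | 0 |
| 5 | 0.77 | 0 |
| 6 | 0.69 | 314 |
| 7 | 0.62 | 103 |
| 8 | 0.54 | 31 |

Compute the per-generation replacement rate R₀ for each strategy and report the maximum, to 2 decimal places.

392.00

Strategy P: R₀ = 0.76×0 + 0.70×0 + 0.49×312 + 0.41×424 + 0.34×192 = 392.0000
Strategy Q: R₀ = 0.91×0 + 0.77×0 + 0.69×314 + 0.62×103 + 0.54×31 = 297.2600
Highest R₀: strategy P with 392.0000.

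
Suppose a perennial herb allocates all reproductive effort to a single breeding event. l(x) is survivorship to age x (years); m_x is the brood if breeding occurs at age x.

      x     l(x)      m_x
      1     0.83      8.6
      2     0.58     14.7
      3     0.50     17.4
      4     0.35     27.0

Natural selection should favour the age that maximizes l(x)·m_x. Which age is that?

Expected offspring if breeding at age x = l(x) × m_x:
  age 1: 0.83 × 8.6 = 7.138
  age 2: 0.58 × 14.7 = 8.526
  age 3: 0.50 × 17.4 = 8.700
  age 4: 0.35 × 27.0 = 9.450
Maximum at age 4 (9.450).

4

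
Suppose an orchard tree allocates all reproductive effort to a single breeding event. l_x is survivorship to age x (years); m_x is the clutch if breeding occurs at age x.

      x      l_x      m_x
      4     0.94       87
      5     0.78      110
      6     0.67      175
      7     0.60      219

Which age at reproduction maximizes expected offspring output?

Expected offspring if breeding at age x = l_x × m_x:
  age 4: 0.94 × 87 = 81.780
  age 5: 0.78 × 110 = 85.800
  age 6: 0.67 × 175 = 117.250
  age 7: 0.60 × 219 = 131.400
Maximum at age 7 (131.400).

7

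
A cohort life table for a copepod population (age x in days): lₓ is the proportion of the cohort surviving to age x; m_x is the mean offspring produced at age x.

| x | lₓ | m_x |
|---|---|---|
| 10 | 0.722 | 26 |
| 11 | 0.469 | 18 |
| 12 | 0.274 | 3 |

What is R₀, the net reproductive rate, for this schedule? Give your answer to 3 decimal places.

R₀ = Σ lₓ m_x:
  age 10: 0.722 × 26 = 18.7720
  age 11: 0.469 × 18 = 8.4420
  age 12: 0.274 × 3 = 0.8220
R₀ = 18.7720 + 8.4420 + 0.8220 = 28.0360

28.036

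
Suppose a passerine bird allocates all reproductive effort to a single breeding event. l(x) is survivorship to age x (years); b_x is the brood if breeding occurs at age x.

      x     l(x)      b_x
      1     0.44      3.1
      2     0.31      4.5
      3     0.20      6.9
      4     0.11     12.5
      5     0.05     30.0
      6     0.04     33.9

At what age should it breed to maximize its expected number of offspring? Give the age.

5

Expected offspring if breeding at age x = l(x) × b_x:
  age 1: 0.44 × 3.1 = 1.364
  age 2: 0.31 × 4.5 = 1.395
  age 3: 0.20 × 6.9 = 1.380
  age 4: 0.11 × 12.5 = 1.375
  age 5: 0.05 × 30.0 = 1.500
  age 6: 0.04 × 33.9 = 1.356
Maximum at age 5 (1.500).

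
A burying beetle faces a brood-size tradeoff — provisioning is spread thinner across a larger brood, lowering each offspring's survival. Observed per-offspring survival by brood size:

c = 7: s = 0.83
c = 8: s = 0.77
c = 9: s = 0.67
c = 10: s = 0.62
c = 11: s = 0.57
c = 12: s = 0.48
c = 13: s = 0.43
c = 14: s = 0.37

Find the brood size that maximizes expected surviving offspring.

11

Expected surviving offspring = c × s(c):
  c=7: 7 × 0.83 = 5.810
  c=8: 8 × 0.77 = 6.160
  c=9: 9 × 0.67 = 6.030
  c=10: 10 × 0.62 = 6.200
  c=11: 11 × 0.57 = 6.270
  c=12: 12 × 0.48 = 5.760
  c=13: 13 × 0.43 = 5.590
  c=14: 14 × 0.37 = 5.180
Maximum at c = 11 (6.270 surviving offspring).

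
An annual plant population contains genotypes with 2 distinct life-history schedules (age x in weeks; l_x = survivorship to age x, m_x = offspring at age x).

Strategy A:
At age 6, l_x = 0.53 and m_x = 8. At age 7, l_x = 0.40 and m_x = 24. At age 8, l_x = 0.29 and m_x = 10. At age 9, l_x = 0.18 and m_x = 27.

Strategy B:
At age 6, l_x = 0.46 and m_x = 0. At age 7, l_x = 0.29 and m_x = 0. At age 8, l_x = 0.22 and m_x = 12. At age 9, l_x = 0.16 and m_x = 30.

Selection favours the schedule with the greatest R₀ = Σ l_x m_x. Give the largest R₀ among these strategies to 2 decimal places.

21.60

Strategy A: R₀ = 0.53×8 + 0.40×24 + 0.29×10 + 0.18×27 = 21.6000
Strategy B: R₀ = 0.46×0 + 0.29×0 + 0.22×12 + 0.16×30 = 7.4400
Highest R₀: strategy A with 21.6000.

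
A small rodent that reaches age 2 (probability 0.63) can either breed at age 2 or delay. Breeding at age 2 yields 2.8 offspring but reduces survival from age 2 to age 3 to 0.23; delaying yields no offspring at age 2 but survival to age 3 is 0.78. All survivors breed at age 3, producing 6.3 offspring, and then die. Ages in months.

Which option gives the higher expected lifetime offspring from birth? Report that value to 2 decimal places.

3.10

breed at age 2: R₀ = 0.63 × (2.8 + 0.23 × 6.3) = 0.63 × 4.2490 = 2.6769
delay to age 3: R₀ = 0.63 × (0.78 × 6.3) = 0.63 × 4.9140 = 3.0958
Higher: delay to age 3 (3.0958).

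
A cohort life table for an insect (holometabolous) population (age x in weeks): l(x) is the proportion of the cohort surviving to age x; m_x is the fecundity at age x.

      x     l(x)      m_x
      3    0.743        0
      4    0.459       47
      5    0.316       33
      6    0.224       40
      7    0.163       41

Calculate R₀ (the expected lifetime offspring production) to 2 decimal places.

47.64

R₀ = Σ l(x) m_x:
  age 3: 0.743 × 0 = 0.0000
  age 4: 0.459 × 47 = 21.5730
  age 5: 0.316 × 33 = 10.4280
  age 6: 0.224 × 40 = 8.9600
  age 7: 0.163 × 41 = 6.6830
R₀ = 0.0000 + 21.5730 + 10.4280 + 8.9600 + 6.6830 = 47.6440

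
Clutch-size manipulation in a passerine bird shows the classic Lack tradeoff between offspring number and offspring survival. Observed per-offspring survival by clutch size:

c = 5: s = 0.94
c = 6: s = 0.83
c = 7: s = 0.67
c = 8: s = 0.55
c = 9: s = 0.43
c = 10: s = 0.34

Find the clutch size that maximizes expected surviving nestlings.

6

Expected surviving nestlings = c × s(c):
  c=5: 5 × 0.94 = 4.700
  c=6: 6 × 0.83 = 4.980
  c=7: 7 × 0.67 = 4.690
  c=8: 8 × 0.55 = 4.400
  c=9: 9 × 0.43 = 3.870
  c=10: 10 × 0.34 = 3.400
Maximum at c = 6 (4.980 surviving nestlings).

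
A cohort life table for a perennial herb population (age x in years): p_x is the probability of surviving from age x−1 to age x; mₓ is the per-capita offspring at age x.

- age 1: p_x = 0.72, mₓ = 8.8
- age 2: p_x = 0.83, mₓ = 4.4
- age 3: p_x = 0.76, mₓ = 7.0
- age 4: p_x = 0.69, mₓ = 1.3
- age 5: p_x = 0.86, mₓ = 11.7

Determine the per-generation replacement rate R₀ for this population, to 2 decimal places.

Survivorship from birth: l_x = p_1·p_2·…·p_x.
  l_1 = 0.72000
  l_2 = 0.59760
  l_3 = 0.45418
  l_4 = 0.31338
  l_5 = 0.26951
R₀ = Σ l_x mₓ:
  age 1: 0.72000 × 8.8 = 6.3360
  age 2: 0.59760 × 4.4 = 2.6294
  age 3: 0.45418 × 7.0 = 3.1793
  age 4: 0.31338 × 1.3 = 0.4074
  age 5: 0.26951 × 11.7 = 3.1533
R₀ = 6.3360 + 2.6294 + 3.1793 + 0.4074 + 3.1533 = 15.7054

15.71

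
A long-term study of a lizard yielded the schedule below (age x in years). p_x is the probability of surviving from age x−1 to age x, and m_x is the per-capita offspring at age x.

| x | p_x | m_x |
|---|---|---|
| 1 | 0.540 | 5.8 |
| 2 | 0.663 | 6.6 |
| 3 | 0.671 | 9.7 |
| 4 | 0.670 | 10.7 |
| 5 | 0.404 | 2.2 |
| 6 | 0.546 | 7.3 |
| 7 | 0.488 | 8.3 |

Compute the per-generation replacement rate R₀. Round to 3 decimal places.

10.093

Survivorship from birth: l_x = p_1·p_2·…·p_x.
  l_1 = 0.54000
  l_2 = 0.35802
  l_3 = 0.24023
  l_4 = 0.16096
  l_5 = 0.06503
  l_6 = 0.03550
  l_7 = 0.01733
R₀ = Σ l_x m_x:
  age 1: 0.54000 × 5.8 = 3.1320
  age 2: 0.35802 × 6.6 = 2.3629
  age 3: 0.24023 × 9.7 = 2.3302
  age 4: 0.16096 × 10.7 = 1.7223
  age 5: 0.06503 × 2.2 = 0.1431
  age 6: 0.03550 × 7.3 = 0.2591
  age 7: 0.01733 × 8.3 = 0.1438
R₀ = 3.1320 + 2.3629 + 2.3302 + 1.7223 + 0.1431 + 0.2591 + 0.1438 = 10.0935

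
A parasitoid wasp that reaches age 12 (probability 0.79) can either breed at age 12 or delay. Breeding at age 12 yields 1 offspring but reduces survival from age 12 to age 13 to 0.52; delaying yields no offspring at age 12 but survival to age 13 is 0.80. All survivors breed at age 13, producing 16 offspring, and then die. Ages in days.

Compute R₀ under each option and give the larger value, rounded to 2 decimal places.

breed at age 12: R₀ = 0.79 × (1 + 0.52 × 16) = 0.79 × 9.3200 = 7.3628
delay to age 13: R₀ = 0.79 × (0.80 × 16) = 0.79 × 12.8000 = 10.1120
Higher: delay to age 13 (10.1120).

10.11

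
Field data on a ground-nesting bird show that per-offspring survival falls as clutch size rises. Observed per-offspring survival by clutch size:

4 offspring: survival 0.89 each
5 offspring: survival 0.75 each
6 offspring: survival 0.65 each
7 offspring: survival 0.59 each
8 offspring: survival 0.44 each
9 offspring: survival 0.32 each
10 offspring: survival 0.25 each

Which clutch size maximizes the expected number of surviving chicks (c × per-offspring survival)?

7

Expected surviving chicks = c × s(c):
  c=4: 4 × 0.89 = 3.560
  c=5: 5 × 0.75 = 3.750
  c=6: 6 × 0.65 = 3.900
  c=7: 7 × 0.59 = 4.130
  c=8: 8 × 0.44 = 3.520
  c=9: 9 × 0.32 = 2.880
  c=10: 10 × 0.25 = 2.500
Maximum at c = 7 (4.130 surviving chicks).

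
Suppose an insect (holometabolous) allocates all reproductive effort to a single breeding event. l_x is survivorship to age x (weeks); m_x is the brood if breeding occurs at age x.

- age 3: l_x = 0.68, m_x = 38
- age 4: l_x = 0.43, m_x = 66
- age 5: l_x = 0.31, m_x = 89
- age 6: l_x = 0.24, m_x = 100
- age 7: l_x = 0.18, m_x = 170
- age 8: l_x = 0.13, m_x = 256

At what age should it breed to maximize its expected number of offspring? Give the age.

8

Expected offspring if breeding at age x = l_x × m_x:
  age 3: 0.68 × 38 = 25.840
  age 4: 0.43 × 66 = 28.380
  age 5: 0.31 × 89 = 27.590
  age 6: 0.24 × 100 = 24.000
  age 7: 0.18 × 170 = 30.600
  age 8: 0.13 × 256 = 33.280
Maximum at age 8 (33.280).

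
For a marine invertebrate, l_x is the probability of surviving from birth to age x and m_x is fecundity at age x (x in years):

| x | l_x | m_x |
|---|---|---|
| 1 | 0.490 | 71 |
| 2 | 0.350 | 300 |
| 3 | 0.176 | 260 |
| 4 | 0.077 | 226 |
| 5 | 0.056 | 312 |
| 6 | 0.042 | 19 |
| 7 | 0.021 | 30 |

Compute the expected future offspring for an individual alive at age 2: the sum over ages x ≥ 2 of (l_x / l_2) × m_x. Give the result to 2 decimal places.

l_2 = 0.350. Conditional survival from age 2 to x is l_x / l_2.
  x=2: (0.350/0.350) × 300 = 300.0000
  x=3: (0.176/0.350) × 260 = 130.7429
  x=4: (0.077/0.350) × 226 = 49.7200
  x=5: (0.056/0.350) × 312 = 49.9200
  x=6: (0.042/0.350) × 19 = 2.2800
  x=7: (0.021/0.350) × 30 = 1.8000
Sum = 300.0000 + 130.7429 + 49.7200 + 49.9200 + 2.2800 + 1.8000 = 534.4629

534.46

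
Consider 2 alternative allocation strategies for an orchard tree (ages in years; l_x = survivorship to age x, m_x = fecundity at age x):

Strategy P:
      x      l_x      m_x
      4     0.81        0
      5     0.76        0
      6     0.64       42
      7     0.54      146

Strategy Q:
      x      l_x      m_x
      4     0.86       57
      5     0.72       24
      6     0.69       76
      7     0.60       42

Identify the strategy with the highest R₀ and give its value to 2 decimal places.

Strategy P: R₀ = 0.81×0 + 0.76×0 + 0.64×42 + 0.54×146 = 105.7200
Strategy Q: R₀ = 0.86×57 + 0.72×24 + 0.69×76 + 0.60×42 = 143.9400
Highest R₀: strategy Q with 143.9400.

143.94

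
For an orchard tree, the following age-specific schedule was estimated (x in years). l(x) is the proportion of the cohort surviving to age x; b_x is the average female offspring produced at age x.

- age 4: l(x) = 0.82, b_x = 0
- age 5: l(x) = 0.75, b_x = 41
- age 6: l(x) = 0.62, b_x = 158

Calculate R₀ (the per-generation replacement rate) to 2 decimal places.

128.71

R₀ = Σ l(x) b_x:
  age 4: 0.82 × 0 = 0.0000
  age 5: 0.75 × 41 = 30.7500
  age 6: 0.62 × 158 = 97.9600
R₀ = 0.0000 + 30.7500 + 97.9600 = 128.7100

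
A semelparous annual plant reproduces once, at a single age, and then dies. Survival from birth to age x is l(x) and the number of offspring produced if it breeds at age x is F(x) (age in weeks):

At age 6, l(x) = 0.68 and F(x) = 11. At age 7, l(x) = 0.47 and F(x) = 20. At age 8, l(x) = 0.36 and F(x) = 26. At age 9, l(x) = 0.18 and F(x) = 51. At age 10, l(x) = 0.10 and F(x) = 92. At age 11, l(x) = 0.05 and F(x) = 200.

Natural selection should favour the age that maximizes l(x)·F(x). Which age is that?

Expected offspring if breeding at age x = l(x) × F(x):
  age 6: 0.68 × 11 = 7.480
  age 7: 0.47 × 20 = 9.400
  age 8: 0.36 × 26 = 9.360
  age 9: 0.18 × 51 = 9.180
  age 10: 0.10 × 92 = 9.200
  age 11: 0.05 × 200 = 10.000
Maximum at age 11 (10.000).

11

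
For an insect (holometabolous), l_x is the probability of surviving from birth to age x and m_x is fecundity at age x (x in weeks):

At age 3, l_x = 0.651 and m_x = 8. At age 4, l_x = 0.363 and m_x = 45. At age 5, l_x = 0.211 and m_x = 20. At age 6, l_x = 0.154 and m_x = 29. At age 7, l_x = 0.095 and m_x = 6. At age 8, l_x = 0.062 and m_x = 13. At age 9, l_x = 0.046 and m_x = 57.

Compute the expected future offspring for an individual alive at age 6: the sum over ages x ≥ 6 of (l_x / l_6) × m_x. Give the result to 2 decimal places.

54.96

l_6 = 0.154. Conditional survival from age 6 to x is l_x / l_6.
  x=6: (0.154/0.154) × 29 = 29.0000
  x=7: (0.095/0.154) × 6 = 3.7013
  x=8: (0.062/0.154) × 13 = 5.2338
  x=9: (0.046/0.154) × 57 = 17.0260
Sum = 29.0000 + 3.7013 + 5.2338 + 17.0260 = 54.9610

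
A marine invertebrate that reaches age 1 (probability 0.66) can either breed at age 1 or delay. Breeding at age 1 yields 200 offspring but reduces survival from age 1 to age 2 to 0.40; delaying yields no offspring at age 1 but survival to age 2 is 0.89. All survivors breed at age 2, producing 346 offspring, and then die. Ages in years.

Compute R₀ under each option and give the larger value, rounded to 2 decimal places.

breed at age 1: R₀ = 0.66 × (200 + 0.40 × 346) = 0.66 × 338.4000 = 223.3440
delay to age 2: R₀ = 0.66 × (0.89 × 346) = 0.66 × 307.9400 = 203.2404
Higher: breed at age 1 (223.3440).

223.34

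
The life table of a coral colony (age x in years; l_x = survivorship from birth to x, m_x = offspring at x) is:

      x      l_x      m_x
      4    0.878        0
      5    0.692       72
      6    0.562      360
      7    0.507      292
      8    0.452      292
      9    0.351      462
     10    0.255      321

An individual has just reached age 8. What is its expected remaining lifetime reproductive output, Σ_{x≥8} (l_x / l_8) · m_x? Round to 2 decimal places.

831.86

l_8 = 0.452. Conditional survival from age 8 to x is l_x / l_8.
  x=8: (0.452/0.452) × 292 = 292.0000
  x=9: (0.351/0.452) × 462 = 358.7655
  x=10: (0.255/0.452) × 321 = 181.0951
Sum = 292.0000 + 358.7655 + 181.0951 = 831.8606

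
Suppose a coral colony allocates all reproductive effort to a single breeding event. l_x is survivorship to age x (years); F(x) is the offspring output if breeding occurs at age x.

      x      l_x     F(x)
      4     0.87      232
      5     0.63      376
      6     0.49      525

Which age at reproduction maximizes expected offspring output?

Expected offspring if breeding at age x = l_x × F(x):
  age 4: 0.87 × 232 = 201.840
  age 5: 0.63 × 376 = 236.880
  age 6: 0.49 × 525 = 257.250
Maximum at age 6 (257.250).

6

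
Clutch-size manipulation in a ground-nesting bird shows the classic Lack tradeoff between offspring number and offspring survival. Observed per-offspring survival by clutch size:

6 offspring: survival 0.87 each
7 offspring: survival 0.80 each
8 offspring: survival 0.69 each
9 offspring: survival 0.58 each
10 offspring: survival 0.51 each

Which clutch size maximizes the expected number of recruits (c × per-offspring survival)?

7

Expected recruits = c × s(c):
  c=6: 6 × 0.87 = 5.220
  c=7: 7 × 0.80 = 5.600
  c=8: 8 × 0.69 = 5.520
  c=9: 9 × 0.58 = 5.220
  c=10: 10 × 0.51 = 5.100
Maximum at c = 7 (5.600 recruits).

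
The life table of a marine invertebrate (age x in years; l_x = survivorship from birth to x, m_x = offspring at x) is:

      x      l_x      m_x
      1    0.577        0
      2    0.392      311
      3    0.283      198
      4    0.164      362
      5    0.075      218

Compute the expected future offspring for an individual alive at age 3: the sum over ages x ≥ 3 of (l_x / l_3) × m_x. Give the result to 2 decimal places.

l_3 = 0.283. Conditional survival from age 3 to x is l_x / l_3.
  x=3: (0.283/0.283) × 198 = 198.0000
  x=4: (0.164/0.283) × 362 = 209.7809
  x=5: (0.075/0.283) × 218 = 57.7739
Sum = 198.0000 + 209.7809 + 57.7739 = 465.5548

465.55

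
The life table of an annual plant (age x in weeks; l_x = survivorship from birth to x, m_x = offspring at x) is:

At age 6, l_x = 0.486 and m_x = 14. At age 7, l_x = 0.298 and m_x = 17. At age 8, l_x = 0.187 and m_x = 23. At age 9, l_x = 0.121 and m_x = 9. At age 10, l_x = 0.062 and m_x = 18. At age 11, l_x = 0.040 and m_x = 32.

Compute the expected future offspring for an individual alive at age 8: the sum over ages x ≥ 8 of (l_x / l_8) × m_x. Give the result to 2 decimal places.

l_8 = 0.187. Conditional survival from age 8 to x is l_x / l_8.
  x=8: (0.187/0.187) × 23 = 23.0000
  x=9: (0.121/0.187) × 9 = 5.8235
  x=10: (0.062/0.187) × 18 = 5.9679
  x=11: (0.040/0.187) × 32 = 6.8449
Sum = 23.0000 + 5.8235 + 5.9679 + 6.8449 = 41.6364

41.64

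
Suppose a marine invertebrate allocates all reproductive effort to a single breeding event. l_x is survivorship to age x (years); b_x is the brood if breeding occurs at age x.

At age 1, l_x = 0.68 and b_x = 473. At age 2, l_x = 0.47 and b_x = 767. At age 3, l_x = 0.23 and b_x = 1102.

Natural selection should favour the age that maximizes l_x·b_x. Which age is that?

Expected offspring if breeding at age x = l_x × b_x:
  age 1: 0.68 × 473 = 321.640
  age 2: 0.47 × 767 = 360.490
  age 3: 0.23 × 1102 = 253.460
Maximum at age 2 (360.490).

2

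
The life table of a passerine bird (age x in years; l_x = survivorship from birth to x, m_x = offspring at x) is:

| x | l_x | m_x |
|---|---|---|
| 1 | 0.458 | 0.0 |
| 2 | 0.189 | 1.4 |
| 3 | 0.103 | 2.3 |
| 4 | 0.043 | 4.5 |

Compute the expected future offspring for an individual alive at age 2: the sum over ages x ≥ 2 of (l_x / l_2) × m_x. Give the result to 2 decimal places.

3.68

l_2 = 0.189. Conditional survival from age 2 to x is l_x / l_2.
  x=2: (0.189/0.189) × 1.4 = 1.4000
  x=3: (0.103/0.189) × 2.3 = 1.2534
  x=4: (0.043/0.189) × 4.5 = 1.0238
Sum = 1.4000 + 1.2534 + 1.0238 = 3.6772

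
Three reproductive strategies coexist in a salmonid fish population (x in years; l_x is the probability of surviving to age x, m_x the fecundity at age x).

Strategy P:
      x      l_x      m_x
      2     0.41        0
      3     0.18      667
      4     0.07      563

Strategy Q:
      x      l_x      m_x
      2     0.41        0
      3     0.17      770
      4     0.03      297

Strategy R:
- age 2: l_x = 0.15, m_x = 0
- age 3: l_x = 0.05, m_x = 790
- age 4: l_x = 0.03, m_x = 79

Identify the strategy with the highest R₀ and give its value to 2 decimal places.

Strategy P: R₀ = 0.41×0 + 0.18×667 + 0.07×563 = 159.4700
Strategy Q: R₀ = 0.41×0 + 0.17×770 + 0.03×297 = 139.8100
Strategy R: R₀ = 0.15×0 + 0.05×790 + 0.03×79 = 41.8700
Highest R₀: strategy P with 159.4700.

159.47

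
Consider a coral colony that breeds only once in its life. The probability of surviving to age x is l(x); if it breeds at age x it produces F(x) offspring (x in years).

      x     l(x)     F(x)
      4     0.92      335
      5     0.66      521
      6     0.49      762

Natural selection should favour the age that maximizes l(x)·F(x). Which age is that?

6

Expected offspring if breeding at age x = l(x) × F(x):
  age 4: 0.92 × 335 = 308.200
  age 5: 0.66 × 521 = 343.860
  age 6: 0.49 × 762 = 373.380
Maximum at age 6 (373.380).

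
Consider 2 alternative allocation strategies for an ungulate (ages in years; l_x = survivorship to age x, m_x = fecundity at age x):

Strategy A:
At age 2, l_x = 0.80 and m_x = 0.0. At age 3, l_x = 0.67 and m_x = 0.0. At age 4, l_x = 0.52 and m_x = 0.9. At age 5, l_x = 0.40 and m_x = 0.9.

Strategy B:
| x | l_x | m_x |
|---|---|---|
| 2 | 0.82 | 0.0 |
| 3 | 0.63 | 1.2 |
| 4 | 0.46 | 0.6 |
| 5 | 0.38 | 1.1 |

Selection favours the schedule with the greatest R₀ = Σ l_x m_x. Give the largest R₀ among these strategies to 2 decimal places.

Strategy A: R₀ = 0.80×0.0 + 0.67×0.0 + 0.52×0.9 + 0.40×0.9 = 0.8280
Strategy B: R₀ = 0.82×0.0 + 0.63×1.2 + 0.46×0.6 + 0.38×1.1 = 1.4500
Highest R₀: strategy B with 1.4500.

1.45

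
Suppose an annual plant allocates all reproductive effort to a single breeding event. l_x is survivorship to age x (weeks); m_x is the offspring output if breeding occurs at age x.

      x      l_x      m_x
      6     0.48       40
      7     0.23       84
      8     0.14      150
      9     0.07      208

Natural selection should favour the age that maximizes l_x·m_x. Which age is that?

Expected offspring if breeding at age x = l_x × m_x:
  age 6: 0.48 × 40 = 19.200
  age 7: 0.23 × 84 = 19.320
  age 8: 0.14 × 150 = 21.000
  age 9: 0.07 × 208 = 14.560
Maximum at age 8 (21.000).

8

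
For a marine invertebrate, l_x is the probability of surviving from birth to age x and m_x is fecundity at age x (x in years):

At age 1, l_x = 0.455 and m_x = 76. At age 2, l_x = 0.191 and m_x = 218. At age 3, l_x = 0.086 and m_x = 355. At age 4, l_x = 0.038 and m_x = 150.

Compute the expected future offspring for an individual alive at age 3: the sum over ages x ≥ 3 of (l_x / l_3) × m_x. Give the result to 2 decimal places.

421.28

l_3 = 0.086. Conditional survival from age 3 to x is l_x / l_3.
  x=3: (0.086/0.086) × 355 = 355.0000
  x=4: (0.038/0.086) × 150 = 66.2791
Sum = 355.0000 + 66.2791 = 421.2791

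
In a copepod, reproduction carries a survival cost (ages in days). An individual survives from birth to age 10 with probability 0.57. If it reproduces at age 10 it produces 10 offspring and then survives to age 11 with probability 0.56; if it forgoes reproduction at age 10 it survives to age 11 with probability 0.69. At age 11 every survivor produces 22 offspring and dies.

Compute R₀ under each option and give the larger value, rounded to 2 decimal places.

12.72

breed at age 10: R₀ = 0.57 × (10 + 0.56 × 22) = 0.57 × 22.3200 = 12.7224
delay to age 11: R₀ = 0.57 × (0.69 × 22) = 0.57 × 15.1800 = 8.6526
Higher: breed at age 10 (12.7224).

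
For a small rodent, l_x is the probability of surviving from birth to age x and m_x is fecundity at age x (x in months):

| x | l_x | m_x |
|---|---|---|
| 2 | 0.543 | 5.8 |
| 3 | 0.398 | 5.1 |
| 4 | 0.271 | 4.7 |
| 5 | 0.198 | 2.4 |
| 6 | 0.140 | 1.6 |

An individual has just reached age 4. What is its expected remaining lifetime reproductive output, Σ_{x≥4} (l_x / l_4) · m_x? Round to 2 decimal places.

7.28

l_4 = 0.271. Conditional survival from age 4 to x is l_x / l_4.
  x=4: (0.271/0.271) × 4.7 = 4.7000
  x=5: (0.198/0.271) × 2.4 = 1.7535
  x=6: (0.140/0.271) × 1.6 = 0.8266
Sum = 4.7000 + 1.7535 + 0.8266 = 7.2801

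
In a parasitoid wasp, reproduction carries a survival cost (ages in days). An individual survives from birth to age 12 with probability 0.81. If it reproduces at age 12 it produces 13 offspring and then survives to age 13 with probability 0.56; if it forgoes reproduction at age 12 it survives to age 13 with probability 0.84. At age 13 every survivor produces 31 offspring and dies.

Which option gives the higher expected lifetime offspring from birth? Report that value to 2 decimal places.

24.59

breed at age 12: R₀ = 0.81 × (13 + 0.56 × 31) = 0.81 × 30.3600 = 24.5916
delay to age 13: R₀ = 0.81 × (0.84 × 31) = 0.81 × 26.0400 = 21.0924
Higher: breed at age 12 (24.5916).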